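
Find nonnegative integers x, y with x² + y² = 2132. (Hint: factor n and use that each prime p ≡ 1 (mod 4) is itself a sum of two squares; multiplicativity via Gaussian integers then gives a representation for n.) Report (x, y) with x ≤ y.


Step 1: Factor n = 2132 = 2^2 · 13 · 41.
Step 2: Check the mod-4 condition on each prime factor: 2 = 2 (special); 13 ≡ 1 (mod 4), exponent 1; 41 ≡ 1 (mod 4), exponent 1.
All primes ≡ 3 (mod 4) appear to even exponent (or don't appear), so by the two-squares theorem n IS expressible as a sum of two squares.
Step 3: Build a representation. Group n = k² · m with k = 2 and m = 13 · 41 = 533 (a product of primes ≡ 1 (mod 4)); a representation of m scales to one of n via (k·x)² + (k·y)² = k²(x² + y²). Each prime p ≡ 1 (mod 4) is itself a sum of two squares; find a² by testing p − a² for a perfect square:
  13: 13 − 1² = 12, 13 − 2² = 9 = 3² ⇒ 13 = 2² + 3².
  41: 41 − 1² = 40, 41 − 2² = 37, 41 − 3² = 32, 41 − 4² = 25 = 5² ⇒ 41 = 4² + 5².
  Combine using the Brahmagupta–Fibonacci identity (a² + b²)(c² + d²) = (ac − bd)² + (ad + bc)² = (ac + bd)² + (ad − bc)²:
  13 · 41 = 533: from (2² + 3²)(4² + 5²), take (2·4 − 3·5, 2·5 + 3·4) = (8 − 15, 10 + 12) = (-7, 22); dropping signs (only squares matter) gives (7, 22); check 7² + 22² = 49 + 484 = 533 ✓.
  Scale by k = 2: (2·7, 2·22) = (14, 44).
Step 4: Order so x ≤ y and verify: 14² + 44² = 196 + 1936 = 2132 = n. ✓

n = 2132 = 14² + 44² (one valid representation with x ≤ y).


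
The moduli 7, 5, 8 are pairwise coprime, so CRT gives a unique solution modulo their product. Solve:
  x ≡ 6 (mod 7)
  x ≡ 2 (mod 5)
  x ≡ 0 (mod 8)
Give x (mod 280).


Moduli 7, 5, 8 are pairwise coprime; by CRT there is a unique solution modulo M = 7 · 5 · 8 = 280.
Solve pairwise, accumulating the modulus:
  Start with x ≡ 6 (mod 7).
  Combine with x ≡ 2 (mod 5): since gcd(7, 5) = 1, we get a unique residue mod 35.
    Write x = 6 + 7·t and substitute into x ≡ 2 (mod 5): 7·t ≡ 2 − 6 = -4 (mod 5).
    Reduce coefficients mod 5: 2·t ≡ 1 (mod 5).
    The inverse of 2 mod 5 is 3 (since 2·3 = 6 = 1·5 + 1), so t ≡ 3·1 = 3 ≡ 3 (mod 5).
    Then x = 6 + 7·3 = 27, valid modulo lcm(7, 5) = 35: x ≡ 27 (mod 35).
  Combine with x ≡ 0 (mod 8): since gcd(35, 8) = 1, we get a unique residue mod 280.
    Write x = 27 + 35·t and substitute into x ≡ 0 (mod 8): 35·t ≡ 0 − 27 = -27 (mod 8).
    Reduce coefficients mod 8: 3·t ≡ 5 (mod 8).
    The inverse of 3 mod 8 is 3 (since 3·3 = 9 = 1·8 + 1), so t ≡ 3·5 = 15 ≡ 7 (mod 8).
    Then x = 27 + 35·7 = 272, valid modulo lcm(35, 8) = 280: x ≡ 272 (mod 280).
Verify: 272 mod 7 = 6 ✓, 272 mod 5 = 2 ✓, 272 mod 8 = 0 ✓.

x ≡ 272 (mod 280).


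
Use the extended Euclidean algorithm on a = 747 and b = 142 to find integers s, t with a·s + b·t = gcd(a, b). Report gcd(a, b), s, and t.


Euclidean algorithm on (747, 142) — divide until remainder is 0:
  747 = 5 · 142 + 37
  142 = 3 · 37 + 31
  37 = 1 · 31 + 6
  31 = 5 · 6 + 1
  6 = 6 · 1 + 0
gcd(747, 142) = 1.
Track Bezout coefficients alongside the remainders: start with r₀ = 747 = a·1 + b·0 (s = 1, t = 0) and r₁ = 142 = a·0 + b·1 (s = 0, t = 1); each new remainder r_{k+1} = r_{k-1} − q_k·r_k inherits s_{k+1} = s_{k-1} − q_k·s_k, t_{k+1} = t_{k-1} − q_k·t_k, so r_k = a·s_k + b·t_k at every step:
  q = 5: r = 37, s = 1 − 5·0 = 1, t = 0 − 5·1 = -5  (check: 747·1 + 142·(-5) = 37)
  q = 3: r = 31, s = 0 − 3·1 = -3, t = 1 − 3·(-5) = 16  (check: 747·(-3) + 142·16 = 31)
  q = 1: r = 6, s = 1 − 1·(-3) = 4, t = -5 − 1·16 = -21  (check: 747·4 + 142·(-21) = 6)
  q = 5: r = 1, s = -3 − 5·4 = -23, t = 16 − 5·(-21) = 121  (check: 747·(-23) + 142·121 = 1)
The row with r = 1 (the gcd) gives the Bezout coefficients s = -23, t = 121.
Result: 747 · (-23) + 142 · (121) = 1.

gcd(747, 142) = 1; s = -23, t = 121 (check: 747·(-23) + 142·121 = 1).


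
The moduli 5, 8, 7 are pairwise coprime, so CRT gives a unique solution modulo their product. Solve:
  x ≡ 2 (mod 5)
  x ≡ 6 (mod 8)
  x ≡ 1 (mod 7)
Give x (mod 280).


Moduli 5, 8, 7 are pairwise coprime; by CRT there is a unique solution modulo M = 5 · 8 · 7 = 280.
Solve pairwise, accumulating the modulus:
  Start with x ≡ 2 (mod 5).
  Combine with x ≡ 6 (mod 8): since gcd(5, 8) = 1, we get a unique residue mod 40.
    Write x = 2 + 5·t and substitute into x ≡ 6 (mod 8): 5·t ≡ 6 − 2 = 4 (mod 8).
    The inverse of 5 mod 8 is 5 (since 5·5 = 25 = 3·8 + 1), so t ≡ 5·4 = 20 ≡ 4 (mod 8).
    Then x = 2 + 5·4 = 22, valid modulo lcm(5, 8) = 40: x ≡ 22 (mod 40).
  Combine with x ≡ 1 (mod 7): since gcd(40, 7) = 1, we get a unique residue mod 280.
    Write x = 22 + 40·t and substitute into x ≡ 1 (mod 7): 40·t ≡ 1 − 22 = -21 (mod 7).
    Reduce coefficients mod 7: 5·t ≡ 0 (mod 7).
    The inverse of 5 mod 7 is 3 (since 5·3 = 15 = 2·7 + 1), so t ≡ 3·0 = 0 ≡ 0 (mod 7).
    Then x = 22 + 40·0 = 22, valid modulo lcm(40, 7) = 280: x ≡ 22 (mod 280).
Verify: 22 mod 5 = 2 ✓, 22 mod 8 = 6 ✓, 22 mod 7 = 1 ✓.

x ≡ 22 (mod 280).


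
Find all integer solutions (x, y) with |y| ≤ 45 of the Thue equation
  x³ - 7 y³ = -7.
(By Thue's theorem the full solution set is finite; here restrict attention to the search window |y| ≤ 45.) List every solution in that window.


The equation is x³ - 7y³ = -7. For fixed y, x³ = 7·y³ − 7, so a solution requires the RHS to be a perfect cube.
Strategy: iterate y from -45 to 45, compute RHS = 7·y³ − 7, and check whether it is a (positive or negative) perfect cube.
Check small values of y:
  y = 0: RHS = -7 is not a perfect cube.
  y = 1: RHS = 0 = (0)³ ⇒ x = 0 works.
  y = -1: RHS = -14 is not a perfect cube.
  y = 2: RHS = 49 is not a perfect cube.
  y = -2: RHS = -63 is not a perfect cube.
  y = 3: RHS = 182 is not a perfect cube.
  y = -3: RHS = -196 is not a perfect cube.
Continuing the search up to |y| = 45 finds no further solutions beyond those listed.
Collected solutions: (0, 1).

Solutions (with |y| ≤ 45): (0, 1).


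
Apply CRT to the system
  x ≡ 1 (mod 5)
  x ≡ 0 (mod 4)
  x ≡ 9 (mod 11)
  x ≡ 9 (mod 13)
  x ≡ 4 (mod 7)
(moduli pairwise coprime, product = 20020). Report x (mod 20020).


Product of moduli M = 5 · 4 · 11 · 13 · 7 = 20020.
Merge one congruence at a time:
  Start: x ≡ 1 (mod 5).
  Combine with x ≡ 0 (mod 4); new modulus lcm = 20.
    Write x = 1 + 5·t and substitute into x ≡ 0 (mod 4): 5·t ≡ 0 − 1 = -1 (mod 4).
    Reduce coefficients mod 4: 1·t ≡ 3 (mod 4).
    So t ≡ 3 (mod 4).
    Then x = 1 + 5·3 = 16, valid modulo lcm(5, 4) = 20: x ≡ 16 (mod 20).
  Combine with x ≡ 9 (mod 11); new modulus lcm = 220.
    Write x = 16 + 20·t and substitute into x ≡ 9 (mod 11): 20·t ≡ 9 − 16 = -7 (mod 11).
    Reduce coefficients mod 11: 9·t ≡ 4 (mod 11).
    The inverse of 9 mod 11 is 5 (since 9·5 = 45 = 4·11 + 1), so t ≡ 5·4 = 20 ≡ 9 (mod 11).
    Then x = 16 + 20·9 = 196, valid modulo lcm(20, 11) = 220: x ≡ 196 (mod 220).
  Combine with x ≡ 9 (mod 13); new modulus lcm = 2860.
    Write x = 196 + 220·t and substitute into x ≡ 9 (mod 13): 220·t ≡ 9 − 196 = -187 (mod 13).
    Reduce coefficients mod 13: 12·t ≡ 8 (mod 13).
    The inverse of 12 mod 13 is 12 (since 12·12 = 144 = 11·13 + 1), so t ≡ 12·8 = 96 ≡ 5 (mod 13).
    Then x = 196 + 220·5 = 1296, valid modulo lcm(220, 13) = 2860: x ≡ 1296 (mod 2860).
  Combine with x ≡ 4 (mod 7); new modulus lcm = 20020.
    Write x = 1296 + 2860·t and substitute into x ≡ 4 (mod 7): 2860·t ≡ 4 − 1296 = -1292 (mod 7).
    Reduce coefficients mod 7: 4·t ≡ 3 (mod 7).
    The inverse of 4 mod 7 is 2 (since 4·2 = 8 = 1·7 + 1), so t ≡ 2·3 = 6 ≡ 6 (mod 7).
    Then x = 1296 + 2860·6 = 18456, valid modulo lcm(2860, 7) = 20020: x ≡ 18456 (mod 20020).
Verify against each original: 18456 mod 5 = 1, 18456 mod 4 = 0, 18456 mod 11 = 9, 18456 mod 13 = 9, 18456 mod 7 = 4.

x ≡ 18456 (mod 20020).


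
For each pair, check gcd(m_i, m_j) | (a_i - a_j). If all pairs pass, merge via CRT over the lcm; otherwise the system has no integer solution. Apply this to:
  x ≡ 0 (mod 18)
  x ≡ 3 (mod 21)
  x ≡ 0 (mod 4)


Moduli 18, 21, 4 are not pairwise coprime, so CRT works modulo lcm(m_i) when all pairwise compatibility conditions hold.
Pairwise compatibility: gcd(m_i, m_j) must divide a_i - a_j for every pair.
Merge one congruence at a time:
  Start: x ≡ 0 (mod 18).
  Combine with x ≡ 3 (mod 21): gcd(18, 21) = 3; 3 - 0 = 3, which IS divisible by 3, so compatible.
    Write x = 0 + 18·t and substitute into x ≡ 3 (mod 21): 18·t ≡ 3 − 0 = 3 (mod 21).
    Divide the congruence (and modulus) by g = 3: 6·t ≡ 1 (mod 7).
    The inverse of 6 mod 7 is 6 (since 6·6 = 36 = 5·7 + 1), so t ≡ 6·1 = 6 ≡ 6 (mod 7).
    Then x = 0 + 18·6 = 108, valid modulo lcm(18, 21) = 126: x ≡ 108 (mod 126).
  Combine with x ≡ 0 (mod 4): gcd(126, 4) = 2; 0 - 108 = -108, which IS divisible by 2, so compatible.
    Write x = 108 + 126·t and substitute into x ≡ 0 (mod 4): 126·t ≡ 0 − 108 = -108 (mod 4).
    Divide the congruence (and modulus) by g = 2: 63·t ≡ -54 (mod 2).
    Reduce coefficients mod 2: 1·t ≡ 0 (mod 2).
    So t ≡ 0 (mod 2).
    Then x = 108 + 126·0 = 108, valid modulo lcm(126, 4) = 252: x ≡ 108 (mod 252).
Verify: 108 mod 18 = 0, 108 mod 21 = 3, 108 mod 4 = 0.

x ≡ 108 (mod 252).


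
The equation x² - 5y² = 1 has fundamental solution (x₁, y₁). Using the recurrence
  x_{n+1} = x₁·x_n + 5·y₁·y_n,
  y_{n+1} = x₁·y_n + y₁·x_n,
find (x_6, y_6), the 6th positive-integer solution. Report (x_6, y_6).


Step 1: Find the fundamental solution (x₁, y₁) of x² - 5y² = 1.
  Expand √5 as a continued fraction. a₀ = ⌊√5⌋ = 2; iterate m_{k+1} = d_k·a_k − m_k, d_{k+1} = (5 − m_{k+1}²)/d_k, a_{k+1} = ⌊(a₀ + m_{k+1})/d_{k+1}⌋ (starting m₀ = 0, d₀ = 1), with convergents p_k = a_k·p_{k-1} + p_{k-2}, q_k = a_k·q_{k-1} + q_{k-2} (p₋₁ = 1, q₋₁ = 0):
  k = 0: a₀ = 2; p₀/q₀ = 2/1; p₀² − 5·q₀² = 4 − 5 = -1.
  k = 1: m = 2, d = 1, a = ⌊(2 + 2)/1⌋ = 4; p/q = (4·2 + 1)/(4·1 + 0) = 9/4; p² − 5·q² = 81 − 80 = 1.
  The first convergent with p² − 5·q² = 1 gives the fundamental solution (x₁, y₁) = (9, 4).
Step 2: Apply the recurrence (x_{n+1}, y_{n+1}) = (x₁x_n + 5y₁y_n, x₁y_n + y₁x_n) repeatedly.
  From (x_1, y_1) = (9, 4): x_2 = 9·9 + 5·4·4 = 161; y_2 = 9·4 + 4·9 = 72.
  From (x_2, y_2) = (161, 72): x_3 = 9·161 + 5·4·72 = 2889; y_3 = 9·72 + 4·161 = 1292.
  From (x_3, y_3) = (2889, 1292): x_4 = 9·2889 + 5·4·1292 = 51841; y_4 = 9·1292 + 4·2889 = 23184.
  From (x_4, y_4) = (51841, 23184): x_5 = 9·51841 + 5·4·23184 = 930249; y_5 = 9·23184 + 4·51841 = 416020.
  From (x_5, y_5) = (930249, 416020): x_6 = 9·930249 + 5·4·416020 = 16692641; y_6 = 9·416020 + 4·930249 = 7465176.
Step 3: Verify x_6² - 5·y_6² = 278644263554881 - 278644263554880 = 1 (should be 1). ✓

(x_1, y_1) = (9, 4); (x_6, y_6) = (16692641, 7465176).


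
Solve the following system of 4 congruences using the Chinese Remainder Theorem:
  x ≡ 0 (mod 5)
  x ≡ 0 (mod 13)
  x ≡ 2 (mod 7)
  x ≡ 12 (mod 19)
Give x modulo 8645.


Product of moduli M = 5 · 13 · 7 · 19 = 8645.
Merge one congruence at a time:
  Start: x ≡ 0 (mod 5).
  Combine with x ≡ 0 (mod 13); new modulus lcm = 65.
    Write x = 0 + 5·t and substitute into x ≡ 0 (mod 13): 5·t ≡ 0 − 0 = 0 (mod 13).
    The inverse of 5 mod 13 is 8 (since 5·8 = 40 = 3·13 + 1), so t ≡ 8·0 = 0 ≡ 0 (mod 13).
    Then x = 0 + 5·0 = 0, valid modulo lcm(5, 13) = 65: x ≡ 0 (mod 65).
  Combine with x ≡ 2 (mod 7); new modulus lcm = 455.
    Write x = 0 + 65·t and substitute into x ≡ 2 (mod 7): 65·t ≡ 2 − 0 = 2 (mod 7).
    Reduce coefficients mod 7: 2·t ≡ 2 (mod 7).
    The inverse of 2 mod 7 is 4 (since 2·4 = 8 = 1·7 + 1), so t ≡ 4·2 = 8 ≡ 1 (mod 7).
    Then x = 0 + 65·1 = 65, valid modulo lcm(65, 7) = 455: x ≡ 65 (mod 455).
  Combine with x ≡ 12 (mod 19); new modulus lcm = 8645.
    Write x = 65 + 455·t and substitute into x ≡ 12 (mod 19): 455·t ≡ 12 − 65 = -53 (mod 19).
    Reduce coefficients mod 19: 18·t ≡ 4 (mod 19).
    The inverse of 18 mod 19 is 18 (since 18·18 = 324 = 17·19 + 1), so t ≡ 18·4 = 72 ≡ 15 (mod 19).
    Then x = 65 + 455·15 = 6890, valid modulo lcm(455, 19) = 8645: x ≡ 6890 (mod 8645).
Verify against each original: 6890 mod 5 = 0, 6890 mod 13 = 0, 6890 mod 7 = 2, 6890 mod 19 = 12.

x ≡ 6890 (mod 8645).


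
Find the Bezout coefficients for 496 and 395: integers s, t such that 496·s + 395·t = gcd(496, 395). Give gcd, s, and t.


Euclidean algorithm on (496, 395) — divide until remainder is 0:
  496 = 1 · 395 + 101
  395 = 3 · 101 + 92
  101 = 1 · 92 + 9
  92 = 10 · 9 + 2
  9 = 4 · 2 + 1
  2 = 2 · 1 + 0
gcd(496, 395) = 1.
Track Bezout coefficients alongside the remainders: start with r₀ = 496 = a·1 + b·0 (s = 1, t = 0) and r₁ = 395 = a·0 + b·1 (s = 0, t = 1); each new remainder r_{k+1} = r_{k-1} − q_k·r_k inherits s_{k+1} = s_{k-1} − q_k·s_k, t_{k+1} = t_{k-1} − q_k·t_k, so r_k = a·s_k + b·t_k at every step:
  q = 1: r = 101, s = 1 − 1·0 = 1, t = 0 − 1·1 = -1  (check: 496·1 + 395·(-1) = 101)
  q = 3: r = 92, s = 0 − 3·1 = -3, t = 1 − 3·(-1) = 4  (check: 496·(-3) + 395·4 = 92)
  q = 1: r = 9, s = 1 − 1·(-3) = 4, t = -1 − 1·4 = -5  (check: 496·4 + 395·(-5) = 9)
  q = 10: r = 2, s = -3 − 10·4 = -43, t = 4 − 10·(-5) = 54  (check: 496·(-43) + 395·54 = 2)
  q = 4: r = 1, s = 4 − 4·(-43) = 176, t = -5 − 4·54 = -221  (check: 496·176 + 395·(-221) = 1)
The row with r = 1 (the gcd) gives the Bezout coefficients s = 176, t = -221.
Result: 496 · (176) + 395 · (-221) = 1.

gcd(496, 395) = 1; s = 176, t = -221 (check: 496·176 + 395·(-221) = 1).


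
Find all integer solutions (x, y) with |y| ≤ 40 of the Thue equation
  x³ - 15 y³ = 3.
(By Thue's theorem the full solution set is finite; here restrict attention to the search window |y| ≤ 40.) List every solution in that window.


The equation is x³ - 15y³ = 3. For fixed y, x³ = 15·y³ + 3, so a solution requires the RHS to be a perfect cube.
Strategy: iterate y from -40 to 40, compute RHS = 15·y³ + 3, and check whether it is a (positive or negative) perfect cube.
Check small values of y:
  y = 0: RHS = 3 is not a perfect cube.
  y = 1: RHS = 18 is not a perfect cube.
  y = -1: RHS = -12 is not a perfect cube.
  y = 2: RHS = 123 is not a perfect cube.
  y = -2: RHS = -117 is not a perfect cube.
  y = 3: RHS = 408 is not a perfect cube.
  y = -3: RHS = -402 is not a perfect cube.
Continuing the search up to |y| = 40 finds no solutions either.
No (x, y) in the scanned range satisfies the equation.

No integer solutions with |y| ≤ 40.


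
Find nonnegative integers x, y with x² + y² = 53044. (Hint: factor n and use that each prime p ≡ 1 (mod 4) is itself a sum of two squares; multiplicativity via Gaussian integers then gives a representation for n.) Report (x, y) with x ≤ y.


Step 1: Factor n = 53044 = 2^2 · 89 · 149.
Step 2: Check the mod-4 condition on each prime factor: 2 = 2 (special); 89 ≡ 1 (mod 4), exponent 1; 149 ≡ 1 (mod 4), exponent 1.
All primes ≡ 3 (mod 4) appear to even exponent (or don't appear), so by the two-squares theorem n IS expressible as a sum of two squares.
Step 3: Build a representation. Group n = k² · m with k = 2 and m = 89 · 149 = 13261 (a product of primes ≡ 1 (mod 4)); a representation of m scales to one of n via (k·x)² + (k·y)² = k²(x² + y²). Each prime p ≡ 1 (mod 4) is itself a sum of two squares; find a² by testing p − a² for a perfect square:
  89: 89 − 1² = 88, 89 − 2² = 85, 89 − 3² = 80, 89 − 4² = 73, 89 − 5² = 64 = 8² ⇒ 89 = 5² + 8².
  149: 149 − 1² = 148, 149 − 2² = 145, 149 − 3² = 140, 149 − 4² = 133, 149 − 5² = 124, 149 − 6² = 113, 149 − 7² = 100 = 10² ⇒ 149 = 7² + 10².
  Combine using the Brahmagupta–Fibonacci identity (a² + b²)(c² + d²) = (ac − bd)² + (ad + bc)² = (ac + bd)² + (ad − bc)²:
  89 · 149 = 13261: from (5² + 8²)(7² + 10²), take (5·7 − 8·10, 5·10 + 8·7) = (35 − 80, 50 + 56) = (-45, 106); dropping signs (only squares matter) gives (45, 106); check 45² + 106² = 2025 + 11236 = 13261 ✓.
  Scale by k = 2: (2·45, 2·106) = (90, 212).
Step 4: Order so x ≤ y and verify: 90² + 212² = 8100 + 44944 = 53044 = n. ✓

n = 53044 = 90² + 212² (one valid representation with x ≤ y).


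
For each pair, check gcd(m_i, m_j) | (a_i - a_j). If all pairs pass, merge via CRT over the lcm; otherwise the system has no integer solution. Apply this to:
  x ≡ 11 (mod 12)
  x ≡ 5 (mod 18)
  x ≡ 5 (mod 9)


Moduli 12, 18, 9 are not pairwise coprime, so CRT works modulo lcm(m_i) when all pairwise compatibility conditions hold.
Pairwise compatibility: gcd(m_i, m_j) must divide a_i - a_j for every pair.
Merge one congruence at a time:
  Start: x ≡ 11 (mod 12).
  Combine with x ≡ 5 (mod 18): gcd(12, 18) = 6; 5 - 11 = -6, which IS divisible by 6, so compatible.
    Write x = 11 + 12·t and substitute into x ≡ 5 (mod 18): 12·t ≡ 5 − 11 = -6 (mod 18).
    Divide the congruence (and modulus) by g = 6: 2·t ≡ -1 (mod 3).
    Reduce coefficients mod 3: 2·t ≡ 2 (mod 3).
    The inverse of 2 mod 3 is 2 (since 2·2 = 4 = 1·3 + 1), so t ≡ 2·2 = 4 ≡ 1 (mod 3).
    Then x = 11 + 12·1 = 23, valid modulo lcm(12, 18) = 36: x ≡ 23 (mod 36).
  Combine with x ≡ 5 (mod 9): gcd(36, 9) = 9; 5 - 23 = -18, which IS divisible by 9, so compatible.
    Write x = 23 + 36·t and substitute into x ≡ 5 (mod 9): 36·t ≡ 5 − 23 = -18 (mod 9).
    Divide the congruence (and modulus) by g = 9: 4·t ≡ -2 (mod 1).
    Modulo 1 every t works; take t = 0.
    Then x = 23 + 36·0 = 23, valid modulo lcm(36, 9) = 36: x ≡ 23 (mod 36).
Verify: 23 mod 12 = 11, 23 mod 18 = 5, 23 mod 9 = 5.

x ≡ 23 (mod 36).


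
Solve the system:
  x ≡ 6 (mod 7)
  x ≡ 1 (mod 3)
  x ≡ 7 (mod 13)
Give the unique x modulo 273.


Moduli 7, 3, 13 are pairwise coprime; by CRT there is a unique solution modulo M = 7 · 3 · 13 = 273.
Solve pairwise, accumulating the modulus:
  Start with x ≡ 6 (mod 7).
  Combine with x ≡ 1 (mod 3): since gcd(7, 3) = 1, we get a unique residue mod 21.
    Write x = 6 + 7·t and substitute into x ≡ 1 (mod 3): 7·t ≡ 1 − 6 = -5 (mod 3).
    Reduce coefficients mod 3: 1·t ≡ 1 (mod 3).
    So t ≡ 1 (mod 3).
    Then x = 6 + 7·1 = 13, valid modulo lcm(7, 3) = 21: x ≡ 13 (mod 21).
  Combine with x ≡ 7 (mod 13): since gcd(21, 13) = 1, we get a unique residue mod 273.
    Write x = 13 + 21·t and substitute into x ≡ 7 (mod 13): 21·t ≡ 7 − 13 = -6 (mod 13).
    Reduce coefficients mod 13: 8·t ≡ 7 (mod 13).
    The inverse of 8 mod 13 is 5 (since 8·5 = 40 = 3·13 + 1), so t ≡ 5·7 = 35 ≡ 9 (mod 13).
    Then x = 13 + 21·9 = 202, valid modulo lcm(21, 13) = 273: x ≡ 202 (mod 273).
Verify: 202 mod 7 = 6 ✓, 202 mod 3 = 1 ✓, 202 mod 13 = 7 ✓.

x ≡ 202 (mod 273).


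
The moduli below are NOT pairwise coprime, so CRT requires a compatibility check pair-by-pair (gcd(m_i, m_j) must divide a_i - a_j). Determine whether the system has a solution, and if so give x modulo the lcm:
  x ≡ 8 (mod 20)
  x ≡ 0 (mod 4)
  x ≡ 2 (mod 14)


Moduli 20, 4, 14 are not pairwise coprime, so CRT works modulo lcm(m_i) when all pairwise compatibility conditions hold.
Pairwise compatibility: gcd(m_i, m_j) must divide a_i - a_j for every pair.
Merge one congruence at a time:
  Start: x ≡ 8 (mod 20).
  Combine with x ≡ 0 (mod 4): gcd(20, 4) = 4; 0 - 8 = -8, which IS divisible by 4, so compatible.
    Write x = 8 + 20·t and substitute into x ≡ 0 (mod 4): 20·t ≡ 0 − 8 = -8 (mod 4).
    Divide the congruence (and modulus) by g = 4: 5·t ≡ -2 (mod 1).
    Modulo 1 every t works; take t = 0.
    Then x = 8 + 20·0 = 8, valid modulo lcm(20, 4) = 20: x ≡ 8 (mod 20).
  Combine with x ≡ 2 (mod 14): gcd(20, 14) = 2; 2 - 8 = -6, which IS divisible by 2, so compatible.
    Write x = 8 + 20·t and substitute into x ≡ 2 (mod 14): 20·t ≡ 2 − 8 = -6 (mod 14).
    Divide the congruence (and modulus) by g = 2: 10·t ≡ -3 (mod 7).
    Reduce coefficients mod 7: 3·t ≡ 4 (mod 7).
    The inverse of 3 mod 7 is 5 (since 3·5 = 15 = 2·7 + 1), so t ≡ 5·4 = 20 ≡ 6 (mod 7).
    Then x = 8 + 20·6 = 128, valid modulo lcm(20, 14) = 140: x ≡ 128 (mod 140).
Verify: 128 mod 20 = 8, 128 mod 4 = 0, 128 mod 14 = 2.

x ≡ 128 (mod 140).


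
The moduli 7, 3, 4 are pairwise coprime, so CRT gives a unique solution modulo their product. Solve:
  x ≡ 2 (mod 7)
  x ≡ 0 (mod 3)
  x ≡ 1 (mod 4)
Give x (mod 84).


Moduli 7, 3, 4 are pairwise coprime; by CRT there is a unique solution modulo M = 7 · 3 · 4 = 84.
Solve pairwise, accumulating the modulus:
  Start with x ≡ 2 (mod 7).
  Combine with x ≡ 0 (mod 3): since gcd(7, 3) = 1, we get a unique residue mod 21.
    Write x = 2 + 7·t and substitute into x ≡ 0 (mod 3): 7·t ≡ 0 − 2 = -2 (mod 3).
    Reduce coefficients mod 3: 1·t ≡ 1 (mod 3).
    So t ≡ 1 (mod 3).
    Then x = 2 + 7·1 = 9, valid modulo lcm(7, 3) = 21: x ≡ 9 (mod 21).
  Combine with x ≡ 1 (mod 4): since gcd(21, 4) = 1, we get a unique residue mod 84.
    Write x = 9 + 21·t and substitute into x ≡ 1 (mod 4): 21·t ≡ 1 − 9 = -8 (mod 4).
    Reduce coefficients mod 4: 1·t ≡ 0 (mod 4).
    So t ≡ 0 (mod 4).
    Then x = 9 + 21·0 = 9, valid modulo lcm(21, 4) = 84: x ≡ 9 (mod 84).
Verify: 9 mod 7 = 2 ✓, 9 mod 3 = 0 ✓, 9 mod 4 = 1 ✓.

x ≡ 9 (mod 84).


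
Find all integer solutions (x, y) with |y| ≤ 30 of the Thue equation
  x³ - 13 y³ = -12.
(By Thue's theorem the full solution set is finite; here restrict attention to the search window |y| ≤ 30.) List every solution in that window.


The equation is x³ - 13y³ = -12. For fixed y, x³ = 13·y³ − 12, so a solution requires the RHS to be a perfect cube.
Strategy: iterate y from -30 to 30, compute RHS = 13·y³ − 12, and check whether it is a (positive or negative) perfect cube.
Check small values of y:
  y = 0: RHS = -12 is not a perfect cube.
  y = 1: RHS = 1 = (1)³ ⇒ x = 1 works.
  y = -1: RHS = -25 is not a perfect cube.
  y = 2: RHS = 92 is not a perfect cube.
  y = -2: RHS = -116 is not a perfect cube.
  y = 3: RHS = 339 is not a perfect cube.
  y = -3: RHS = -363 is not a perfect cube.
Continuing the search up to |y| = 30 finds no further solutions beyond those listed.
Collected solutions: (1, 1).

Solutions (with |y| ≤ 30): (1, 1).


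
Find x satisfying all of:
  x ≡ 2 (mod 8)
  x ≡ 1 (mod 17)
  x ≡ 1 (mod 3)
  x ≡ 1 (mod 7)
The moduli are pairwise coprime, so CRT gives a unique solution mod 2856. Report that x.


Product of moduli M = 8 · 17 · 3 · 7 = 2856.
Merge one congruence at a time:
  Start: x ≡ 2 (mod 8).
  Combine with x ≡ 1 (mod 17); new modulus lcm = 136.
    Write x = 2 + 8·t and substitute into x ≡ 1 (mod 17): 8·t ≡ 1 − 2 = -1 (mod 17).
    Reduce coefficients mod 17: 8·t ≡ 16 (mod 17).
    The inverse of 8 mod 17 is 15 (since 8·15 = 120 = 7·17 + 1), so t ≡ 15·16 = 240 ≡ 2 (mod 17).
    Then x = 2 + 8·2 = 18, valid modulo lcm(8, 17) = 136: x ≡ 18 (mod 136).
  Combine with x ≡ 1 (mod 3); new modulus lcm = 408.
    Write x = 18 + 136·t and substitute into x ≡ 1 (mod 3): 136·t ≡ 1 − 18 = -17 (mod 3).
    Reduce coefficients mod 3: 1·t ≡ 1 (mod 3).
    So t ≡ 1 (mod 3).
    Then x = 18 + 136·1 = 154, valid modulo lcm(136, 3) = 408: x ≡ 154 (mod 408).
  Combine with x ≡ 1 (mod 7); new modulus lcm = 2856.
    Write x = 154 + 408·t and substitute into x ≡ 1 (mod 7): 408·t ≡ 1 − 154 = -153 (mod 7).
    Reduce coefficients mod 7: 2·t ≡ 1 (mod 7).
    The inverse of 2 mod 7 is 4 (since 2·4 = 8 = 1·7 + 1), so t ≡ 4·1 = 4 ≡ 4 (mod 7).
    Then x = 154 + 408·4 = 1786, valid modulo lcm(408, 7) = 2856: x ≡ 1786 (mod 2856).
Verify against each original: 1786 mod 8 = 2, 1786 mod 17 = 1, 1786 mod 3 = 1, 1786 mod 7 = 1.

x ≡ 1786 (mod 2856).


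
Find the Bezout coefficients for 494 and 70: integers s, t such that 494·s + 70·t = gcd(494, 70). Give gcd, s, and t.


Euclidean algorithm on (494, 70) — divide until remainder is 0:
  494 = 7 · 70 + 4
  70 = 17 · 4 + 2
  4 = 2 · 2 + 0
gcd(494, 70) = 2.
Track Bezout coefficients alongside the remainders: start with r₀ = 494 = a·1 + b·0 (s = 1, t = 0) and r₁ = 70 = a·0 + b·1 (s = 0, t = 1); each new remainder r_{k+1} = r_{k-1} − q_k·r_k inherits s_{k+1} = s_{k-1} − q_k·s_k, t_{k+1} = t_{k-1} − q_k·t_k, so r_k = a·s_k + b·t_k at every step:
  q = 7: r = 4, s = 1 − 7·0 = 1, t = 0 − 7·1 = -7  (check: 494·1 + 70·(-7) = 4)
  q = 17: r = 2, s = 0 − 17·1 = -17, t = 1 − 17·(-7) = 120  (check: 494·(-17) + 70·120 = 2)
The row with r = 2 (the gcd) gives the Bezout coefficients s = -17, t = 120.
Result: 494 · (-17) + 70 · (120) = 2.

gcd(494, 70) = 2; s = -17, t = 120 (check: 494·(-17) + 70·120 = 2).


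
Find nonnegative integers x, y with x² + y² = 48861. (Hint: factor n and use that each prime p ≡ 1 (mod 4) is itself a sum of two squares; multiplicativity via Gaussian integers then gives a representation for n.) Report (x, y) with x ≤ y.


Step 1: Factor n = 48861 = 3^2 · 61 · 89.
Step 2: Check the mod-4 condition on each prime factor: 3 ≡ 3 (mod 4), exponent 2 (must be even); 61 ≡ 1 (mod 4), exponent 1; 89 ≡ 1 (mod 4), exponent 1.
All primes ≡ 3 (mod 4) appear to even exponent (or don't appear), so by the two-squares theorem n IS expressible as a sum of two squares.
Step 3: Build a representation. Group n = k² · m with k = 3 and m = 61 · 89 = 5429 (a product of primes ≡ 1 (mod 4)); a representation of m scales to one of n via (k·x)² + (k·y)² = k²(x² + y²). Each prime p ≡ 1 (mod 4) is itself a sum of two squares; find a² by testing p − a² for a perfect square:
  61: 61 − 1² = 60, 61 − 2² = 57, 61 − 3² = 52, 61 − 4² = 45, 61 − 5² = 36 = 6² ⇒ 61 = 5² + 6².
  89: 89 − 1² = 88, 89 − 2² = 85, 89 − 3² = 80, 89 − 4² = 73, 89 − 5² = 64 = 8² ⇒ 89 = 5² + 8².
  Combine using the Brahmagupta–Fibonacci identity (a² + b²)(c² + d²) = (ac − bd)² + (ad + bc)² = (ac + bd)² + (ad − bc)²:
  61 · 89 = 5429: from (5² + 6²)(5² + 8²), take (5·5 − 6·8, 5·8 + 6·5) = (25 − 48, 40 + 30) = (-23, 70); dropping signs (only squares matter) gives (23, 70); check 23² + 70² = 529 + 4900 = 5429 ✓.
  Scale by k = 3: (3·23, 3·70) = (69, 210).
Step 4: Order so x ≤ y and verify: 69² + 210² = 4761 + 44100 = 48861 = n. ✓

n = 48861 = 69² + 210² (one valid representation with x ≤ y).


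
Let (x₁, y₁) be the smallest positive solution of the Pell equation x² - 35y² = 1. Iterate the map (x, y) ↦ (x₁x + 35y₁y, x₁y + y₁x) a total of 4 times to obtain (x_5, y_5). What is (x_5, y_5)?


Step 1: Find the fundamental solution (x₁, y₁) of x² - 35y² = 1.
  Expand √35 as a continued fraction. a₀ = ⌊√35⌋ = 5; iterate m_{k+1} = d_k·a_k − m_k, d_{k+1} = (35 − m_{k+1}²)/d_k, a_{k+1} = ⌊(a₀ + m_{k+1})/d_{k+1}⌋ (starting m₀ = 0, d₀ = 1), with convergents p_k = a_k·p_{k-1} + p_{k-2}, q_k = a_k·q_{k-1} + q_{k-2} (p₋₁ = 1, q₋₁ = 0):
  k = 0: a₀ = 5; p₀/q₀ = 5/1; p₀² − 35·q₀² = 25 − 35 = -10.
  k = 1: m = 5, d = 10, a = ⌊(5 + 5)/10⌋ = 1; p/q = (1·5 + 1)/(1·1 + 0) = 6/1; p² − 35·q² = 36 − 35 = 1.
  The first convergent with p² − 35·q² = 1 gives the fundamental solution (x₁, y₁) = (6, 1).
Step 2: Apply the recurrence (x_{n+1}, y_{n+1}) = (x₁x_n + 35y₁y_n, x₁y_n + y₁x_n) repeatedly.
  From (x_1, y_1) = (6, 1): x_2 = 6·6 + 35·1·1 = 71; y_2 = 6·1 + 1·6 = 12.
  From (x_2, y_2) = (71, 12): x_3 = 6·71 + 35·1·12 = 846; y_3 = 6·12 + 1·71 = 143.
  From (x_3, y_3) = (846, 143): x_4 = 6·846 + 35·1·143 = 10081; y_4 = 6·143 + 1·846 = 1704.
  From (x_4, y_4) = (10081, 1704): x_5 = 6·10081 + 35·1·1704 = 120126; y_5 = 6·1704 + 1·10081 = 20305.
Step 3: Verify x_5² - 35·y_5² = 14430255876 - 14430255875 = 1 (should be 1). ✓

(x_1, y_1) = (6, 1); (x_5, y_5) = (120126, 20305).


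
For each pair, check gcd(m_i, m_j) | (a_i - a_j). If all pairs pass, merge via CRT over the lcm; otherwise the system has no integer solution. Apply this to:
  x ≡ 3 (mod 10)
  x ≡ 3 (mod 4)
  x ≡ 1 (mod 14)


Moduli 10, 4, 14 are not pairwise coprime, so CRT works modulo lcm(m_i) when all pairwise compatibility conditions hold.
Pairwise compatibility: gcd(m_i, m_j) must divide a_i - a_j for every pair.
Merge one congruence at a time:
  Start: x ≡ 3 (mod 10).
  Combine with x ≡ 3 (mod 4): gcd(10, 4) = 2; 3 - 3 = 0, which IS divisible by 2, so compatible.
    Write x = 3 + 10·t and substitute into x ≡ 3 (mod 4): 10·t ≡ 3 − 3 = 0 (mod 4).
    Divide the congruence (and modulus) by g = 2: 5·t ≡ 0 (mod 2).
    Reduce coefficients mod 2: 1·t ≡ 0 (mod 2).
    So t ≡ 0 (mod 2).
    Then x = 3 + 10·0 = 3, valid modulo lcm(10, 4) = 20: x ≡ 3 (mod 20).
  Combine with x ≡ 1 (mod 14): gcd(20, 14) = 2; 1 - 3 = -2, which IS divisible by 2, so compatible.
    Write x = 3 + 20·t and substitute into x ≡ 1 (mod 14): 20·t ≡ 1 − 3 = -2 (mod 14).
    Divide the congruence (and modulus) by g = 2: 10·t ≡ -1 (mod 7).
    Reduce coefficients mod 7: 3·t ≡ 6 (mod 7).
    The inverse of 3 mod 7 is 5 (since 3·5 = 15 = 2·7 + 1), so t ≡ 5·6 = 30 ≡ 2 (mod 7).
    Then x = 3 + 20·2 = 43, valid modulo lcm(20, 14) = 140: x ≡ 43 (mod 140).
Verify: 43 mod 10 = 3, 43 mod 4 = 3, 43 mod 14 = 1.

x ≡ 43 (mod 140).


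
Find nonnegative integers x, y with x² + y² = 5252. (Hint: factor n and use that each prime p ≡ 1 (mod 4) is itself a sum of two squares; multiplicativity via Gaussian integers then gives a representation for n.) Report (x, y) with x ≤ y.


Step 1: Factor n = 5252 = 2^2 · 13 · 101.
Step 2: Check the mod-4 condition on each prime factor: 2 = 2 (special); 13 ≡ 1 (mod 4), exponent 1; 101 ≡ 1 (mod 4), exponent 1.
All primes ≡ 3 (mod 4) appear to even exponent (or don't appear), so by the two-squares theorem n IS expressible as a sum of two squares.
Step 3: Build a representation. Group n = k² · m with k = 2 and m = 13 · 101 = 1313 (a product of primes ≡ 1 (mod 4)); a representation of m scales to one of n via (k·x)² + (k·y)² = k²(x² + y²). Each prime p ≡ 1 (mod 4) is itself a sum of two squares; find a² by testing p − a² for a perfect square:
  13: 13 − 1² = 12, 13 − 2² = 9 = 3² ⇒ 13 = 2² + 3².
  101: 101 − 1² = 100 = 10² ⇒ 101 = 1² + 10².
  Combine using the Brahmagupta–Fibonacci identity (a² + b²)(c² + d²) = (ac − bd)² + (ad + bc)² = (ac + bd)² + (ad − bc)²:
  13 · 101 = 1313: from (2² + 3²)(1² + 10²), take (2·1 − 3·10, 2·10 + 3·1) = (2 − 30, 20 + 3) = (-28, 23); dropping signs (only squares matter) gives (28, 23); check 28² + 23² = 784 + 529 = 1313 ✓.
  Scale by k = 2: (2·28, 2·23) = (56, 46).
Step 4: Order so x ≤ y and verify: 46² + 56² = 2116 + 3136 = 5252 = n. ✓

n = 5252 = 46² + 56² (one valid representation with x ≤ y).


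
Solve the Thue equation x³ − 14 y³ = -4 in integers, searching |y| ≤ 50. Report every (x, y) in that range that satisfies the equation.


The equation is x³ - 14y³ = -4. For fixed y, x³ = 14·y³ − 4, so a solution requires the RHS to be a perfect cube.
Strategy: iterate y from -50 to 50, compute RHS = 14·y³ − 4, and check whether it is a (positive or negative) perfect cube.
Check small values of y:
  y = 0: RHS = -4 is not a perfect cube.
  y = 1: RHS = 10 is not a perfect cube.
  y = -1: RHS = -18 is not a perfect cube.
  y = 2: RHS = 108 is not a perfect cube.
  y = -2: RHS = -116 is not a perfect cube.
  y = 3: RHS = 374 is not a perfect cube.
  y = -3: RHS = -382 is not a perfect cube.
Continuing the search up to |y| = 50 finds no solutions either.
No (x, y) in the scanned range satisfies the equation.

No integer solutions with |y| ≤ 50.


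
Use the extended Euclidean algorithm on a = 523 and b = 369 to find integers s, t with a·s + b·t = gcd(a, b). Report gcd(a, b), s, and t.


Euclidean algorithm on (523, 369) — divide until remainder is 0:
  523 = 1 · 369 + 154
  369 = 2 · 154 + 61
  154 = 2 · 61 + 32
  61 = 1 · 32 + 29
  32 = 1 · 29 + 3
  29 = 9 · 3 + 2
  3 = 1 · 2 + 1
  2 = 2 · 1 + 0
gcd(523, 369) = 1.
Track Bezout coefficients alongside the remainders: start with r₀ = 523 = a·1 + b·0 (s = 1, t = 0) and r₁ = 369 = a·0 + b·1 (s = 0, t = 1); each new remainder r_{k+1} = r_{k-1} − q_k·r_k inherits s_{k+1} = s_{k-1} − q_k·s_k, t_{k+1} = t_{k-1} − q_k·t_k, so r_k = a·s_k + b·t_k at every step:
  q = 1: r = 154, s = 1 − 1·0 = 1, t = 0 − 1·1 = -1  (check: 523·1 + 369·(-1) = 154)
  q = 2: r = 61, s = 0 − 2·1 = -2, t = 1 − 2·(-1) = 3  (check: 523·(-2) + 369·3 = 61)
  q = 2: r = 32, s = 1 − 2·(-2) = 5, t = -1 − 2·3 = -7  (check: 523·5 + 369·(-7) = 32)
  q = 1: r = 29, s = -2 − 1·5 = -7, t = 3 − 1·(-7) = 10  (check: 523·(-7) + 369·10 = 29)
  q = 1: r = 3, s = 5 − 1·(-7) = 12, t = -7 − 1·10 = -17  (check: 523·12 + 369·(-17) = 3)
  q = 9: r = 2, s = -7 − 9·12 = -115, t = 10 − 9·(-17) = 163  (check: 523·(-115) + 369·163 = 2)
  q = 1: r = 1, s = 12 − 1·(-115) = 127, t = -17 − 1·163 = -180  (check: 523·127 + 369·(-180) = 1)
The row with r = 1 (the gcd) gives the Bezout coefficients s = 127, t = -180.
Result: 523 · (127) + 369 · (-180) = 1.

gcd(523, 369) = 1; s = 127, t = -180 (check: 523·127 + 369·(-180) = 1).


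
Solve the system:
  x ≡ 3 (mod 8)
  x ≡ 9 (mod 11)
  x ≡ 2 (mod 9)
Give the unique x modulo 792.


Moduli 8, 11, 9 are pairwise coprime; by CRT there is a unique solution modulo M = 8 · 11 · 9 = 792.
Solve pairwise, accumulating the modulus:
  Start with x ≡ 3 (mod 8).
  Combine with x ≡ 9 (mod 11): since gcd(8, 11) = 1, we get a unique residue mod 88.
    Write x = 3 + 8·t and substitute into x ≡ 9 (mod 11): 8·t ≡ 9 − 3 = 6 (mod 11).
    The inverse of 8 mod 11 is 7 (since 8·7 = 56 = 5·11 + 1), so t ≡ 7·6 = 42 ≡ 9 (mod 11).
    Then x = 3 + 8·9 = 75, valid modulo lcm(8, 11) = 88: x ≡ 75 (mod 88).
  Combine with x ≡ 2 (mod 9): since gcd(88, 9) = 1, we get a unique residue mod 792.
    Write x = 75 + 88·t and substitute into x ≡ 2 (mod 9): 88·t ≡ 2 − 75 = -73 (mod 9).
    Reduce coefficients mod 9: 7·t ≡ 8 (mod 9).
    The inverse of 7 mod 9 is 4 (since 7·4 = 28 = 3·9 + 1), so t ≡ 4·8 = 32 ≡ 5 (mod 9).
    Then x = 75 + 88·5 = 515, valid modulo lcm(88, 9) = 792: x ≡ 515 (mod 792).
Verify: 515 mod 8 = 3 ✓, 515 mod 11 = 9 ✓, 515 mod 9 = 2 ✓.

x ≡ 515 (mod 792).


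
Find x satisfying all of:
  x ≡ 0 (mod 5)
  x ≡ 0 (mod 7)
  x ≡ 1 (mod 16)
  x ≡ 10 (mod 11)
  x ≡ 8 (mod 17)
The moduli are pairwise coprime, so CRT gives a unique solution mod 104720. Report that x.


Product of moduli M = 5 · 7 · 16 · 11 · 17 = 104720.
Merge one congruence at a time:
  Start: x ≡ 0 (mod 5).
  Combine with x ≡ 0 (mod 7); new modulus lcm = 35.
    Write x = 0 + 5·t and substitute into x ≡ 0 (mod 7): 5·t ≡ 0 − 0 = 0 (mod 7).
    The inverse of 5 mod 7 is 3 (since 5·3 = 15 = 2·7 + 1), so t ≡ 3·0 = 0 ≡ 0 (mod 7).
    Then x = 0 + 5·0 = 0, valid modulo lcm(5, 7) = 35: x ≡ 0 (mod 35).
  Combine with x ≡ 1 (mod 16); new modulus lcm = 560.
    Write x = 0 + 35·t and substitute into x ≡ 1 (mod 16): 35·t ≡ 1 − 0 = 1 (mod 16).
    Reduce coefficients mod 16: 3·t ≡ 1 (mod 16).
    The inverse of 3 mod 16 is 11 (since 3·11 = 33 = 2·16 + 1), so t ≡ 11·1 = 11 ≡ 11 (mod 16).
    Then x = 0 + 35·11 = 385, valid modulo lcm(35, 16) = 560: x ≡ 385 (mod 560).
  Combine with x ≡ 10 (mod 11); new modulus lcm = 6160.
    Write x = 385 + 560·t and substitute into x ≡ 10 (mod 11): 560·t ≡ 10 − 385 = -375 (mod 11).
    Reduce coefficients mod 11: 10·t ≡ 10 (mod 11).
    The inverse of 10 mod 11 is 10 (since 10·10 = 100 = 9·11 + 1), so t ≡ 10·10 = 100 ≡ 1 (mod 11).
    Then x = 385 + 560·1 = 945, valid modulo lcm(560, 11) = 6160: x ≡ 945 (mod 6160).
  Combine with x ≡ 8 (mod 17); new modulus lcm = 104720.
    Write x = 945 + 6160·t and substitute into x ≡ 8 (mod 17): 6160·t ≡ 8 − 945 = -937 (mod 17).
    Reduce coefficients mod 17: 6·t ≡ 15 (mod 17).
    The inverse of 6 mod 17 is 3 (since 6·3 = 18 = 1·17 + 1), so t ≡ 3·15 = 45 ≡ 11 (mod 17).
    Then x = 945 + 6160·11 = 68705, valid modulo lcm(6160, 17) = 104720: x ≡ 68705 (mod 104720).
Verify against each original: 68705 mod 5 = 0, 68705 mod 7 = 0, 68705 mod 16 = 1, 68705 mod 11 = 10, 68705 mod 17 = 8.

x ≡ 68705 (mod 104720).


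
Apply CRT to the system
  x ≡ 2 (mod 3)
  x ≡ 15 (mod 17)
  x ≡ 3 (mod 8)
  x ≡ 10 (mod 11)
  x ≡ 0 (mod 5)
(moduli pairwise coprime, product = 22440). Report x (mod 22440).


Product of moduli M = 3 · 17 · 8 · 11 · 5 = 22440.
Merge one congruence at a time:
  Start: x ≡ 2 (mod 3).
  Combine with x ≡ 15 (mod 17); new modulus lcm = 51.
    Write x = 2 + 3·t and substitute into x ≡ 15 (mod 17): 3·t ≡ 15 − 2 = 13 (mod 17).
    The inverse of 3 mod 17 is 6 (since 3·6 = 18 = 1·17 + 1), so t ≡ 6·13 = 78 ≡ 10 (mod 17).
    Then x = 2 + 3·10 = 32, valid modulo lcm(3, 17) = 51: x ≡ 32 (mod 51).
  Combine with x ≡ 3 (mod 8); new modulus lcm = 408.
    Write x = 32 + 51·t and substitute into x ≡ 3 (mod 8): 51·t ≡ 3 − 32 = -29 (mod 8).
    Reduce coefficients mod 8: 3·t ≡ 3 (mod 8).
    The inverse of 3 mod 8 is 3 (since 3·3 = 9 = 1·8 + 1), so t ≡ 3·3 = 9 ≡ 1 (mod 8).
    Then x = 32 + 51·1 = 83, valid modulo lcm(51, 8) = 408: x ≡ 83 (mod 408).
  Combine with x ≡ 10 (mod 11); new modulus lcm = 4488.
    Write x = 83 + 408·t and substitute into x ≡ 10 (mod 11): 408·t ≡ 10 − 83 = -73 (mod 11).
    Reduce coefficients mod 11: 1·t ≡ 4 (mod 11).
    So t ≡ 4 (mod 11).
    Then x = 83 + 408·4 = 1715, valid modulo lcm(408, 11) = 4488: x ≡ 1715 (mod 4488).
  Combine with x ≡ 0 (mod 5); new modulus lcm = 22440.
    Write x = 1715 + 4488·t and substitute into x ≡ 0 (mod 5): 4488·t ≡ 0 − 1715 = -1715 (mod 5).
    Reduce coefficients mod 5: 3·t ≡ 0 (mod 5).
    The inverse of 3 mod 5 is 2 (since 3·2 = 6 = 1·5 + 1), so t ≡ 2·0 = 0 ≡ 0 (mod 5).
    Then x = 1715 + 4488·0 = 1715, valid modulo lcm(4488, 5) = 22440: x ≡ 1715 (mod 22440).
Verify against each original: 1715 mod 3 = 2, 1715 mod 17 = 15, 1715 mod 8 = 3, 1715 mod 11 = 10, 1715 mod 5 = 0.

x ≡ 1715 (mod 22440).


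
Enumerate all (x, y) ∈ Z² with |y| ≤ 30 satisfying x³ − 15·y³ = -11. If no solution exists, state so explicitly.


The equation is x³ - 15y³ = -11. For fixed y, x³ = 15·y³ − 11, so a solution requires the RHS to be a perfect cube.
Strategy: iterate y from -30 to 30, compute RHS = 15·y³ − 11, and check whether it is a (positive or negative) perfect cube.
Check small values of y:
  y = 0: RHS = -11 is not a perfect cube.
  y = 1: RHS = 4 is not a perfect cube.
  y = -1: RHS = -26 is not a perfect cube.
  y = 2: RHS = 109 is not a perfect cube.
  y = -2: RHS = -131 is not a perfect cube.
  y = 3: RHS = 394 is not a perfect cube.
  y = -3: RHS = -416 is not a perfect cube.
Continuing the search up to |y| = 30 finds no solutions either.
No (x, y) in the scanned range satisfies the equation.

No integer solutions with |y| ≤ 30.


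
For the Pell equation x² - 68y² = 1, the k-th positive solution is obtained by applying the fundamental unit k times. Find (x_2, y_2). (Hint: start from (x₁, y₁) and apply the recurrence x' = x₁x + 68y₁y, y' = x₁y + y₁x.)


Step 1: Find the fundamental solution (x₁, y₁) of x² - 68y² = 1.
  Expand √68 as a continued fraction. a₀ = ⌊√68⌋ = 8; iterate m_{k+1} = d_k·a_k − m_k, d_{k+1} = (68 − m_{k+1}²)/d_k, a_{k+1} = ⌊(a₀ + m_{k+1})/d_{k+1}⌋ (starting m₀ = 0, d₀ = 1), with convergents p_k = a_k·p_{k-1} + p_{k-2}, q_k = a_k·q_{k-1} + q_{k-2} (p₋₁ = 1, q₋₁ = 0):
  k = 0: a₀ = 8; p₀/q₀ = 8/1; p₀² − 68·q₀² = 64 − 68 = -4.
  k = 1: m = 8, d = 4, a = ⌊(8 + 8)/4⌋ = 4; p/q = (4·8 + 1)/(4·1 + 0) = 33/4; p² − 68·q² = 1089 − 1088 = 1.
  The first convergent with p² − 68·q² = 1 gives the fundamental solution (x₁, y₁) = (33, 4).
Step 2: Apply the recurrence (x_{n+1}, y_{n+1}) = (x₁x_n + 68y₁y_n, x₁y_n + y₁x_n) repeatedly.
  From (x_1, y_1) = (33, 4): x_2 = 33·33 + 68·4·4 = 2177; y_2 = 33·4 + 4·33 = 264.
Step 3: Verify x_2² - 68·y_2² = 4739329 - 4739328 = 1 (should be 1). ✓

(x_1, y_1) = (33, 4); (x_2, y_2) = (2177, 264).
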